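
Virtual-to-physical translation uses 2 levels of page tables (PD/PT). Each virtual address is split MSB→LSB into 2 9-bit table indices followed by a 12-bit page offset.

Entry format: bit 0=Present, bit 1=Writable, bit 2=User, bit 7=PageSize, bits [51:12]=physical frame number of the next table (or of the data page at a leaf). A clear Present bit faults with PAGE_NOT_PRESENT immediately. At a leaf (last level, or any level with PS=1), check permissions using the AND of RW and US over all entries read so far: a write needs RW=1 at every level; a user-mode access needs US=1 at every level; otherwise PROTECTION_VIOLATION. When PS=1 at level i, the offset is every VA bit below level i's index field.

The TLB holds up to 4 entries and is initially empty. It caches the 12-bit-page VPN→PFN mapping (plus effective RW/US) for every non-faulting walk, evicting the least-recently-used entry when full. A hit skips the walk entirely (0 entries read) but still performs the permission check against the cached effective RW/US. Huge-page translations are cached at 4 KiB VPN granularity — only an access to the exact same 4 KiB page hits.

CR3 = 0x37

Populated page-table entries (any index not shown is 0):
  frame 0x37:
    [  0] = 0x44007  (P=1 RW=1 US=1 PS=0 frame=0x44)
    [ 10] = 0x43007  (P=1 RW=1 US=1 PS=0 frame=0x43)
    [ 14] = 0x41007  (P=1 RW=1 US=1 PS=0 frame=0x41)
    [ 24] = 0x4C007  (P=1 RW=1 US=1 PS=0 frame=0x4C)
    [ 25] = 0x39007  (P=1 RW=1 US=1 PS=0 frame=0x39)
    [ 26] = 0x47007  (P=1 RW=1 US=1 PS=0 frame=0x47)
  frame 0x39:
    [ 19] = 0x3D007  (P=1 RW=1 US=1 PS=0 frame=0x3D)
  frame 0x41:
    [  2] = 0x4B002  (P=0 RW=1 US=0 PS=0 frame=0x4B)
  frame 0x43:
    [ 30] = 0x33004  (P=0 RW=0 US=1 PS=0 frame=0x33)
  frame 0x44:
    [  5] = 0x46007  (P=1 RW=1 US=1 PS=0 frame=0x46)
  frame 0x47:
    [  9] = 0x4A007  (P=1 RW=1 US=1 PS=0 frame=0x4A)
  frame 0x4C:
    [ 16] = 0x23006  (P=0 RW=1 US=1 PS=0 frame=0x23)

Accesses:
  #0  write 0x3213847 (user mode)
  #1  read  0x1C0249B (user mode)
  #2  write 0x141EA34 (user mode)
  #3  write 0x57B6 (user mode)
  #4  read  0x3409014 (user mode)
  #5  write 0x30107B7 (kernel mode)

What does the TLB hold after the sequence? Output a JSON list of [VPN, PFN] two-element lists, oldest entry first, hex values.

Walk each access:
#0 VA=0x3213847 (w,user):
  lvl0: tbl 0x37, slot 25 ⇒ 0x39007 (P1/RW1/US1/PS0)
  lvl1: tbl 0x39, slot 19 ⇒ 0x3D007 (P1/RW1/US1/PS0)
  → PA=0x3D847  (2 entries read)
#1 VA=0x1C0249B (r,user):
  lvl0: tbl 0x37, slot 14 ⇒ 0x41007 (P1/RW1/US1/PS0)
  lvl1: tbl 0x41, slot 2 ⇒ 0x4B002 (P0/RW1/US0/PS0)
  ⇒ fault: PAGE_NOT_PRESENT  — 2 lookups
#2 VA=0x141EA34 (w,user):
  lvl0: tbl 0x37, slot 10 ⇒ 0x43007 (P1/RW1/US1/PS0)
  lvl1: tbl 0x43, slot 30 ⇒ 0x33004 (P0/RW0/US1/PS0)
  ⇒ fault: PAGE_NOT_PRESENT  — 2 lookups
#3 VA=0x57B6 (w,user):
  lvl0: tbl 0x37, slot 0 ⇒ 0x44007 (P1/RW1/US1/PS0)
  lvl1: tbl 0x44, slot 5 ⇒ 0x46007 (P1/RW1/US1/PS0)
  → PA=0x467B6  (2 entries read)
#4 VA=0x3409014 (r,user):
  lvl0: tbl 0x37, slot 26 ⇒ 0x47007 (P1/RW1/US1/PS0)
  lvl1: tbl 0x47, slot 9 ⇒ 0x4A007 (P1/RW1/US1/PS0)
  → PA=0x4A014  (2 entries read)
#5 VA=0x30107B7 (w,kernel):
  lvl0: tbl 0x37, slot 24 ⇒ 0x4C007 (P1/RW1/US1/PS0)
  lvl1: tbl 0x4C, slot 16 ⇒ 0x23006 (P0/RW1/US1/PS0)
  ⇒ fault: PAGE_NOT_PRESENT  — 2 lookups

TLB: [["0x3213", "0x3D"], ["0x5", "0x46"], ["0x3409", "0x4A"]]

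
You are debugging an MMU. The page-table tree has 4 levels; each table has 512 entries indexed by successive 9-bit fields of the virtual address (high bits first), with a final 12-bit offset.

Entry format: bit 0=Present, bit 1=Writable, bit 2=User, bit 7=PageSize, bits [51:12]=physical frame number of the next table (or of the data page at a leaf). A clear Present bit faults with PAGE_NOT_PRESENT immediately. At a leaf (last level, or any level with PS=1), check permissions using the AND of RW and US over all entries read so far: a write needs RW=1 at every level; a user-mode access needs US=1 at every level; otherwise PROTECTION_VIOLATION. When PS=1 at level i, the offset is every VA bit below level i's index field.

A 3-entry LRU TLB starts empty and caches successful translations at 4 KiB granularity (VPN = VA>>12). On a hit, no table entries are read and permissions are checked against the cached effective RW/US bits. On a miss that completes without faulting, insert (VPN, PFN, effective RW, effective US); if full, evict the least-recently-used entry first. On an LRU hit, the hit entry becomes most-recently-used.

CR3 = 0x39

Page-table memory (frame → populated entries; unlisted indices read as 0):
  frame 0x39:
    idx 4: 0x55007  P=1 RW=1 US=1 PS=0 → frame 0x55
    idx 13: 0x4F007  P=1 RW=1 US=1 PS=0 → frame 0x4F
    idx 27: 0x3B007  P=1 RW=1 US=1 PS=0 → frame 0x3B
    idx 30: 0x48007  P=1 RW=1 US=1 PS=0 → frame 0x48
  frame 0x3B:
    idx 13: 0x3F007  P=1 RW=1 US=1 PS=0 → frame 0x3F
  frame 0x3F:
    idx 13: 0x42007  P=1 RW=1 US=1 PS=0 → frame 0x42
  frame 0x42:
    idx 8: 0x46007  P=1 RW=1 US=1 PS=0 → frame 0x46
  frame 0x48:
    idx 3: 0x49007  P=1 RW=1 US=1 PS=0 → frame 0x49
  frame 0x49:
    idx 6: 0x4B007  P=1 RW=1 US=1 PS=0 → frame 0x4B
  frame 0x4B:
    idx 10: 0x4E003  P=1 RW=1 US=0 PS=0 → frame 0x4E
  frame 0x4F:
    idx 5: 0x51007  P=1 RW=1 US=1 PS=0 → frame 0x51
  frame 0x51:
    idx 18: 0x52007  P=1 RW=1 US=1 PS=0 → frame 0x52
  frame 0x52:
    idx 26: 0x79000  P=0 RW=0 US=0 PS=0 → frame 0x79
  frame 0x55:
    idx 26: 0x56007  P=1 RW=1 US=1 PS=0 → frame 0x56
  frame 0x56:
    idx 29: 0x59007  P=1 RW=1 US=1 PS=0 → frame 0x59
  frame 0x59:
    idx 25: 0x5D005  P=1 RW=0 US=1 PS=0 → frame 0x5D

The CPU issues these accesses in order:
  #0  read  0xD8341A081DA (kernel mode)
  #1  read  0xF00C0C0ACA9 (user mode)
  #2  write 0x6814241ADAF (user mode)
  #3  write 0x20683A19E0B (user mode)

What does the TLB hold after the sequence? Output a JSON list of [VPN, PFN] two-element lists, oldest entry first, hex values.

Trace:
#0 VA=0xD8341A081DA (r,kernel):
  L0: frame=0x39 idx=27 entry=0x3B007 [P=1 RW=1 US=1 PS=0]
  L1: frame=0x3B idx=13 entry=0x3F007 [P=1 RW=1 US=1 PS=0]
  L2: frame=0x3F idx=13 entry=0x42007 [P=1 RW=1 US=1 PS=0]
  L3: frame=0x42 idx=8 entry=0x46007 [P=1 RW=1 US=1 PS=0]
  → PA=0x461DA  (4 entries read)
#1 VA=0xF00C0C0ACA9 (r,user):
  L0: frame=0x39 idx=30 entry=0x48007 [P=1 RW=1 US=1 PS=0]
  L1: frame=0x48 idx=3 entry=0x49007 [P=1 RW=1 US=1 PS=0]
  L2: frame=0x49 idx=6 entry=0x4B007 [P=1 RW=1 US=1 PS=0]
  L3: frame=0x4B idx=10 entry=0x4E003 [P=1 RW=1 US=0 PS=0]
  ✗ PROTECTION_VIOLATION  [4 reads]
#2 VA=0x6814241ADAF (w,user):
  L0: frame=0x39 idx=13 entry=0x4F007 [P=1 RW=1 US=1 PS=0]
  L1: frame=0x4F idx=5 entry=0x51007 [P=1 RW=1 US=1 PS=0]
  L2: frame=0x51 idx=18 entry=0x52007 [P=1 RW=1 US=1 PS=0]
  L3: frame=0x52 idx=26 entry=0x79000 [P=0 RW=0 US=0 PS=0]
  ✗ PAGE_NOT_PRESENT  [4 reads]
#3 VA=0x20683A19E0B (w,user):
  L0: frame=0x39 idx=4 entry=0x55007 [P=1 RW=1 US=1 PS=0]
  L1: frame=0x55 idx=26 entry=0x56007 [P=1 RW=1 US=1 PS=0]
  L2: frame=0x56 idx=29 entry=0x59007 [P=1 RW=1 US=1 PS=0]
  L3: frame=0x59 idx=25 entry=0x5D005 [P=1 RW=0 US=1 PS=0]
  ✗ PROTECTION_VIOLATION  [4 reads]

TLB: [["0xD8341A08", "0x46"]]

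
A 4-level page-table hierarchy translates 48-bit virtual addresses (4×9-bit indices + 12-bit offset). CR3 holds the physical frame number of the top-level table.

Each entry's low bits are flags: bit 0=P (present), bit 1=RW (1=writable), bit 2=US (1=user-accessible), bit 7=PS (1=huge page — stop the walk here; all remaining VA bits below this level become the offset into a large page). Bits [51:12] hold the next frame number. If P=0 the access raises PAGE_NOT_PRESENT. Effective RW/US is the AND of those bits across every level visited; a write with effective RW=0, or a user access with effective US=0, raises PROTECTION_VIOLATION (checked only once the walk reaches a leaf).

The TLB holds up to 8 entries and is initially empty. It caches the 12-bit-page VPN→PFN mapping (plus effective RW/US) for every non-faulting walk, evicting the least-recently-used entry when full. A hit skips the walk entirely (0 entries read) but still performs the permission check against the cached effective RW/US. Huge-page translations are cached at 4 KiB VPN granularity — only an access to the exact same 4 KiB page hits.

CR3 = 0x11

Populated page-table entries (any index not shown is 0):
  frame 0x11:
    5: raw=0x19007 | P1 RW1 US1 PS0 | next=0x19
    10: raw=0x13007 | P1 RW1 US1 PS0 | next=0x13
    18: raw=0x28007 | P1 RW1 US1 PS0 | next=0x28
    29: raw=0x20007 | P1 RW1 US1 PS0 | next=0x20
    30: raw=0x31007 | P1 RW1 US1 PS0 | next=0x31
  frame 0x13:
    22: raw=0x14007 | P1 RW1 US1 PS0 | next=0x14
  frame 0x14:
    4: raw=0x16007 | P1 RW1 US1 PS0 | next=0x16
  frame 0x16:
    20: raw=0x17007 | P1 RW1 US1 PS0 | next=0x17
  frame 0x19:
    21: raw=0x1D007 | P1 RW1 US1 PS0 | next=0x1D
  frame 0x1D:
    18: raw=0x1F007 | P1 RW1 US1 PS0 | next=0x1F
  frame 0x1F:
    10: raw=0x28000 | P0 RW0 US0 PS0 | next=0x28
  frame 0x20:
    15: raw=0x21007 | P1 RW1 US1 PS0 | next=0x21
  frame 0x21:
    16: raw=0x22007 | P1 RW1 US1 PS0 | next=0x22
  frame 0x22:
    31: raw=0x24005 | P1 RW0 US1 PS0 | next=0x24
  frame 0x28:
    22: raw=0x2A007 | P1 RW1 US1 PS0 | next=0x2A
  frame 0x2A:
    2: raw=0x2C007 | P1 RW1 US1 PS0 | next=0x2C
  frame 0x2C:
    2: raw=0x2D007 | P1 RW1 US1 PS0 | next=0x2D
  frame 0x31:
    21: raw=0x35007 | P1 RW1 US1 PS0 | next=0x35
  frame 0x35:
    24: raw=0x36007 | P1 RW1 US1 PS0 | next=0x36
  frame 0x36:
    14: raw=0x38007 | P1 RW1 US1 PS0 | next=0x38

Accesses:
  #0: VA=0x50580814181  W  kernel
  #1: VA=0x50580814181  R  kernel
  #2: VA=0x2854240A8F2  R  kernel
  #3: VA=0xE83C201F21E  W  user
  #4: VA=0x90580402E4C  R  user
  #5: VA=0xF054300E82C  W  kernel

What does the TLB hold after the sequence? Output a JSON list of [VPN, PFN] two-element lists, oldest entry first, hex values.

Trace:
#0 VA=0x50580814181 (w,kernel):
  L0: frame=0x11 idx=10 entry=0x13007 [P=1 RW=1 US=1 PS=0]
  L1: frame=0x13 idx=22 entry=0x14007 [P=1 RW=1 US=1 PS=0]
  L2: frame=0x14 idx=4 entry=0x16007 [P=1 RW=1 US=1 PS=0]
  L3: frame=0x16 idx=20 entry=0x17007 [P=1 RW=1 US=1 PS=0]
  ✓ 0x17181  — 4 lookups
#1 VA=0x50580814181 (r,kernel):
  TLB hit vpn=0x50580814 → PA=0x17181
#2 VA=0x2854240A8F2 (r,kernel):
  L0: frame=0x11 idx=5 entry=0x19007 [P=1 RW=1 US=1 PS=0]
  L1: frame=0x19 idx=21 entry=0x1D007 [P=1 RW=1 US=1 PS=0]
  L2: frame=0x1D idx=18 entry=0x1F007 [P=1 RW=1 US=1 PS=0]
  L3: frame=0x1F idx=10 entry=0x28000 [P=0 RW=0 US=0 PS=0]
  → PAGE_NOT_PRESENT  (4 entries read)
#3 VA=0xE83C201F21E (w,user):
  L0: frame=0x11 idx=29 entry=0x20007 [P=1 RW=1 US=1 PS=0]
  L1: frame=0x20 idx=15 entry=0x21007 [P=1 RW=1 US=1 PS=0]
  L2: frame=0x21 idx=16 entry=0x22007 [P=1 RW=1 US=1 PS=0]
  L3: frame=0x22 idx=31 entry=0x24005 [P=1 RW=0 US=1 PS=0]
  → PROTECTION_VIOLATION  (4 entries read)
#4 VA=0x90580402E4C (r,user):
  L0: frame=0x11 idx=18 entry=0x28007 [P=1 RW=1 US=1 PS=0]
  L1: frame=0x28 idx=22 entry=0x2A007 [P=1 RW=1 US=1 PS=0]
  L2: frame=0x2A idx=2 entry=0x2C007 [P=1 RW=1 US=1 PS=0]
  L3: frame=0x2C idx=2 entry=0x2D007 [P=1 RW=1 US=1 PS=0]
  ✓ 0x2DE4C  — 4 lookups
#5 VA=0xF054300E82C (w,kernel):
  L0: frame=0x11 idx=30 entry=0x31007 [P=1 RW=1 US=1 PS=0]
  L1: frame=0x31 idx=21 entry=0x35007 [P=1 RW=1 US=1 PS=0]
  L2: frame=0x35 idx=24 entry=0x36007 [P=1 RW=1 US=1 PS=0]
  L3: frame=0x36 idx=14 entry=0x38007 [P=1 RW=1 US=1 PS=0]
  ✓ 0x3882C  — 4 lookups

TLB: [["0x50580814", "0x17"], ["0x90580402", "0x2D"], ["0xF054300E", "0x38"]]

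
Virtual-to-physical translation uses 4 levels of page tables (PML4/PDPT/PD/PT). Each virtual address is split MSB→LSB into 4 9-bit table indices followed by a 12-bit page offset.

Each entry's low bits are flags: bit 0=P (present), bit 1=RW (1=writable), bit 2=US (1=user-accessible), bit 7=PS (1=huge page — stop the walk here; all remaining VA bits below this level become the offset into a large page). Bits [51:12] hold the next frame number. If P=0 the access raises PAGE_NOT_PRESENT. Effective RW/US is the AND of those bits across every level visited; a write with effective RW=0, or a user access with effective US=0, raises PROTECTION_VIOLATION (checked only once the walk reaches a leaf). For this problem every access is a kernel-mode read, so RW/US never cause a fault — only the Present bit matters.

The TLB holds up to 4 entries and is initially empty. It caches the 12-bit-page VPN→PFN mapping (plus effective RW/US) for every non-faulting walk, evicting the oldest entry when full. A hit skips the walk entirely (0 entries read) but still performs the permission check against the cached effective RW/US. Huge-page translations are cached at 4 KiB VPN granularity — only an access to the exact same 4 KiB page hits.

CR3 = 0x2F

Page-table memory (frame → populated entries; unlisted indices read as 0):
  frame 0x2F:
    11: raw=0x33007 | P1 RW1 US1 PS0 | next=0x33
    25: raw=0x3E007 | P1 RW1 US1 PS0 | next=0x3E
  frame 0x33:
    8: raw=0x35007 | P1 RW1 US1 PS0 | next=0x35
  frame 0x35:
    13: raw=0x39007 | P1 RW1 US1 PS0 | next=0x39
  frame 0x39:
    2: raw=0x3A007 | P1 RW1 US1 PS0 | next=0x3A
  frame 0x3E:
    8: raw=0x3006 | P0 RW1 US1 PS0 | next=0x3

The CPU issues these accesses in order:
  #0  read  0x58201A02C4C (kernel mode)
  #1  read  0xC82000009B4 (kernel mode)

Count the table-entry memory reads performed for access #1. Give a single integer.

Per-access translation:
#0 VA=0x58201A02C4C (r,kernel):
  [0] read 0x2F idx=11: raw=0x33007 flags P=1 W=1 U=1 S=0
  [1] read 0x33 idx=8: raw=0x35007 flags P=1 W=1 U=1 S=0
  [2] read 0x35 idx=13: raw=0x39007 flags P=1 W=1 U=1 S=0
  [3] read 0x39 idx=2: raw=0x3A007 flags P=1 W=1 U=1 S=0
  ✓ 0x3AC4C  — 4 lookups
#1 VA=0xC82000009B4 (r,kernel):
  [0] read 0x2F idx=25: raw=0x3E007 flags P=1 W=1 U=1 S=0
  [1] read 0x3E idx=8: raw=0x3006 flags P=0 W=1 U=1 S=0
  ⇒ fault: PAGE_NOT_PRESENT  — 2 lookups

Entries read for #1: 2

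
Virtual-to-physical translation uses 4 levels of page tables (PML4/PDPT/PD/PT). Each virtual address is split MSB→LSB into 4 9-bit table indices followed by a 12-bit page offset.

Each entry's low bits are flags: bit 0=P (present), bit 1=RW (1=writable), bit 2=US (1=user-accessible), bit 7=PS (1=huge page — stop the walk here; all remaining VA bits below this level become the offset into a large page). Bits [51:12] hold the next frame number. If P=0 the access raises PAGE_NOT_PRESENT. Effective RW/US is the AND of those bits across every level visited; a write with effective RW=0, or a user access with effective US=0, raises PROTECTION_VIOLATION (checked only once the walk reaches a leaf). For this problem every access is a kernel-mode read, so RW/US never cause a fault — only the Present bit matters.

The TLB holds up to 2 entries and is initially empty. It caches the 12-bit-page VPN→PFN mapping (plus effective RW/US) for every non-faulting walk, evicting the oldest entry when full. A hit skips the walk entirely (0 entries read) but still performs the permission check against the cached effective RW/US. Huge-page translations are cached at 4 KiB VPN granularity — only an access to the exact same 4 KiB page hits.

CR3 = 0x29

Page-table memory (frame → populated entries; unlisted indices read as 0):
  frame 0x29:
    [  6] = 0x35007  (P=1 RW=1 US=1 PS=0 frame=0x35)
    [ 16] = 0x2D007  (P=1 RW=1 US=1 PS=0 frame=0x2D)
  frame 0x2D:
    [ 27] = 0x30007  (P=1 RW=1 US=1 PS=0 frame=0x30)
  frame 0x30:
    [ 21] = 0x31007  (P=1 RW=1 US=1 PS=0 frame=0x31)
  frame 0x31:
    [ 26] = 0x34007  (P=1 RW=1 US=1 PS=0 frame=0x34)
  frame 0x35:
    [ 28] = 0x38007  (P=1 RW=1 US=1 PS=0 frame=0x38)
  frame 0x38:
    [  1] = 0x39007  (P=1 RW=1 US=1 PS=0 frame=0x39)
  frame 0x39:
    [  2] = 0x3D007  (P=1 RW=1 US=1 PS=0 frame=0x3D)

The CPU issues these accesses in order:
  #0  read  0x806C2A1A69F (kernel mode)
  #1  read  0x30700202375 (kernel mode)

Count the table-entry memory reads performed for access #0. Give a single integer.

Per-access translation:
#0 VA=0x806C2A1A69F (r,kernel):
  lvl0: tbl 0x29, slot 16 ⇒ 0x2D007 (P1/RW1/US1/PS0)
  lvl1: tbl 0x2D, slot 27 ⇒ 0x30007 (P1/RW1/US1/PS0)
  lvl2: tbl 0x30, slot 21 ⇒ 0x31007 (P1/RW1/US1/PS0)
  lvl3: tbl 0x31, slot 26 ⇒ 0x34007 (P1/RW1/US1/PS0)
  → PA=0x3469F  (4 entries read)
#1 VA=0x30700202375 (r,kernel):
  lvl0: tbl 0x29, slot 6 ⇒ 0x35007 (P1/RW1/US1/PS0)
  lvl1: tbl 0x35, slot 28 ⇒ 0x38007 (P1/RW1/US1/PS0)
  lvl2: tbl 0x38, slot 1 ⇒ 0x39007 (P1/RW1/US1/PS0)
  lvl3: tbl 0x39, slot 2 ⇒ 0x3D007 (P1/RW1/US1/PS0)
  → PA=0x3D375  (4 entries read)

Entries read for #0: 4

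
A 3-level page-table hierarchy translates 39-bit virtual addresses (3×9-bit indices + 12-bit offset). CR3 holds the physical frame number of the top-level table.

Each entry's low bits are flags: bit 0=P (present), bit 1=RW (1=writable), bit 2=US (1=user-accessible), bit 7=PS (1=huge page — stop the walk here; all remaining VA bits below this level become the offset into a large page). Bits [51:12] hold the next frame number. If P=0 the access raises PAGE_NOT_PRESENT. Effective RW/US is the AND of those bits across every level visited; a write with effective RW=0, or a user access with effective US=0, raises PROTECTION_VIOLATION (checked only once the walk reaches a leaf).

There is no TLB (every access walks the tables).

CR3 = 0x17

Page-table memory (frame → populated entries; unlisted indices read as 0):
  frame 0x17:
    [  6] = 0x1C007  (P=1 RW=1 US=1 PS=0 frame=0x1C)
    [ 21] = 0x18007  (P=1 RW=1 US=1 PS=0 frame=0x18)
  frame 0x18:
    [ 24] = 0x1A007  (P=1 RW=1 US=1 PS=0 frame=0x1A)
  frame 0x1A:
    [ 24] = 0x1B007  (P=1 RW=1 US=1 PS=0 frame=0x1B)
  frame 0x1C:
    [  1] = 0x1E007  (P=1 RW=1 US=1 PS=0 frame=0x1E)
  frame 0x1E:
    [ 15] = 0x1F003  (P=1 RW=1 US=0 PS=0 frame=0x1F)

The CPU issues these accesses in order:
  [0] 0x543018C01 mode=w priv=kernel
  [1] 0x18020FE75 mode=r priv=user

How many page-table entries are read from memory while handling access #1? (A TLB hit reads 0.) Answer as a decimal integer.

Trace:
#0 VA=0x543018C01 (w,kernel):
  [0] read 0x17 idx=21: raw=0x18007 flags P=1 W=1 U=1 S=0
  [1] read 0x18 idx=24: raw=0x1A007 flags P=1 W=1 U=1 S=0
  [2] read 0x1A idx=24: raw=0x1B007 flags P=1 W=1 U=1 S=0
  → PA=0x1BC01  (3 entries read)
#1 VA=0x18020FE75 (r,user):
  [0] read 0x17 idx=6: raw=0x1C007 flags P=1 W=1 U=1 S=0
  [1] read 0x1C idx=1: raw=0x1E007 flags P=1 W=1 U=1 S=0
  [2] read 0x1E idx=15: raw=0x1F003 flags P=1 W=1 U=0 S=0
  ⇒ fault: PROTECTION_VIOLATION  — 3 lookups

Entries read for #1: 3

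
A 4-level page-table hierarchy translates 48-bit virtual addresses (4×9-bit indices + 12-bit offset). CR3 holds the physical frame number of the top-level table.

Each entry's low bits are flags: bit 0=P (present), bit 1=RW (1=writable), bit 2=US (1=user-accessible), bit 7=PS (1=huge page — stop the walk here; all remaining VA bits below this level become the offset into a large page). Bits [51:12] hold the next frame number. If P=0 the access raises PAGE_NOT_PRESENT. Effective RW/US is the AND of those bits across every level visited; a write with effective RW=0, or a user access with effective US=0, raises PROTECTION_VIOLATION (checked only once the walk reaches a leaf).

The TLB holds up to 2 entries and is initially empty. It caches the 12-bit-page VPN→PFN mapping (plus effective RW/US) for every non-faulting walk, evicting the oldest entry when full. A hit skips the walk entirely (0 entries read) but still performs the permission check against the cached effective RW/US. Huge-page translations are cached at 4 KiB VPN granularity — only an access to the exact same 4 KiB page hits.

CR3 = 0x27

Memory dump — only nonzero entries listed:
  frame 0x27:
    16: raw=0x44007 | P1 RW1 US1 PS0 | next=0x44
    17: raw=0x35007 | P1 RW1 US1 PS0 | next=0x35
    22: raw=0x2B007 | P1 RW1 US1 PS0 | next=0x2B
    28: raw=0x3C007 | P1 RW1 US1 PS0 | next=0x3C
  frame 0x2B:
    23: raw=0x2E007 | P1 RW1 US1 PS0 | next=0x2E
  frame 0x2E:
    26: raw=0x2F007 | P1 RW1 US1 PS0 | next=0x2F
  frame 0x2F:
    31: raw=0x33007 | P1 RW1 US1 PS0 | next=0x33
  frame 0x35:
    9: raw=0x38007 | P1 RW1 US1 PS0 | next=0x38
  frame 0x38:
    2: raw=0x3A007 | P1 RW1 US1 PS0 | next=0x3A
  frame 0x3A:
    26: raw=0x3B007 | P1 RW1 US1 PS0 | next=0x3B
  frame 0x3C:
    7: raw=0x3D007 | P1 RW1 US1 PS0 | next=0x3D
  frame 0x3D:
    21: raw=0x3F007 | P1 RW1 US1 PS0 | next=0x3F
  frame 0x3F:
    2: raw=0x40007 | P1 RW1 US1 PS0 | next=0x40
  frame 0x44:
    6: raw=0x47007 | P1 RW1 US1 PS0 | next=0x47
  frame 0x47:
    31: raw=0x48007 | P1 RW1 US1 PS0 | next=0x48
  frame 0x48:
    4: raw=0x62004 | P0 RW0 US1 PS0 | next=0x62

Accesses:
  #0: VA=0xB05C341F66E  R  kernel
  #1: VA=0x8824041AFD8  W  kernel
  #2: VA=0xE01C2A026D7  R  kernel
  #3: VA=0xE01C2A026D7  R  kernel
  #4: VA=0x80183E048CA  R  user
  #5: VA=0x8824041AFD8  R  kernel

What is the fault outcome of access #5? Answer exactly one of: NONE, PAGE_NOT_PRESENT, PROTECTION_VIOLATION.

Trace:
#0 VA=0xB05C341F66E (r,kernel):
  lvl0: tbl 0x27, slot 22 ⇒ 0x2B007 (P1/RW1/US1/PS0)
  lvl1: tbl 0x2B, slot 23 ⇒ 0x2E007 (P1/RW1/US1/PS0)
  lvl2: tbl 0x2E, slot 26 ⇒ 0x2F007 (P1/RW1/US1/PS0)
  lvl3: tbl 0x2F, slot 31 ⇒ 0x33007 (P1/RW1/US1/PS0)
  ✓ 0x3366E  — 4 lookups
#1 VA=0x8824041AFD8 (w,kernel):
  lvl0: tbl 0x27, slot 17 ⇒ 0x35007 (P1/RW1/US1/PS0)
  lvl1: tbl 0x35, slot 9 ⇒ 0x38007 (P1/RW1/US1/PS0)
  lvl2: tbl 0x38, slot 2 ⇒ 0x3A007 (P1/RW1/US1/PS0)
  lvl3: tbl 0x3A, slot 26 ⇒ 0x3B007 (P1/RW1/US1/PS0)
  ✓ 0x3BFD8  — 4 lookups
#2 VA=0xE01C2A026D7 (r,kernel):
  lvl0: tbl 0x27, slot 28 ⇒ 0x3C007 (P1/RW1/US1/PS0)
  lvl1: tbl 0x3C, slot 7 ⇒ 0x3D007 (P1/RW1/US1/PS0)
  lvl2: tbl 0x3D, slot 21 ⇒ 0x3F007 (P1/RW1/US1/PS0)
  lvl3: tbl 0x3F, slot 2 ⇒ 0x40007 (P1/RW1/US1/PS0)
  ✓ 0x406D7  — 4 lookups
#3 VA=0xE01C2A026D7 (r,kernel):
  TLB hit vpn=0xE01C2A02 → PA=0x406D7
#4 VA=0x80183E048CA (r,user):
  lvl0: tbl 0x27, slot 16 ⇒ 0x44007 (P1/RW1/US1/PS0)
  lvl1: tbl 0x44, slot 6 ⇒ 0x47007 (P1/RW1/US1/PS0)
  lvl2: tbl 0x47, slot 31 ⇒ 0x48007 (P1/RW1/US1/PS0)
  lvl3: tbl 0x48, slot 4 ⇒ 0x62004 (P0/RW0/US1/PS0)
  → PAGE_NOT_PRESENT  (4 entries read)
#5 VA=0x8824041AFD8 (r,kernel):
  TLB hit vpn=0x8824041A → PA=0x3BFD8

Access #5 fault: NONE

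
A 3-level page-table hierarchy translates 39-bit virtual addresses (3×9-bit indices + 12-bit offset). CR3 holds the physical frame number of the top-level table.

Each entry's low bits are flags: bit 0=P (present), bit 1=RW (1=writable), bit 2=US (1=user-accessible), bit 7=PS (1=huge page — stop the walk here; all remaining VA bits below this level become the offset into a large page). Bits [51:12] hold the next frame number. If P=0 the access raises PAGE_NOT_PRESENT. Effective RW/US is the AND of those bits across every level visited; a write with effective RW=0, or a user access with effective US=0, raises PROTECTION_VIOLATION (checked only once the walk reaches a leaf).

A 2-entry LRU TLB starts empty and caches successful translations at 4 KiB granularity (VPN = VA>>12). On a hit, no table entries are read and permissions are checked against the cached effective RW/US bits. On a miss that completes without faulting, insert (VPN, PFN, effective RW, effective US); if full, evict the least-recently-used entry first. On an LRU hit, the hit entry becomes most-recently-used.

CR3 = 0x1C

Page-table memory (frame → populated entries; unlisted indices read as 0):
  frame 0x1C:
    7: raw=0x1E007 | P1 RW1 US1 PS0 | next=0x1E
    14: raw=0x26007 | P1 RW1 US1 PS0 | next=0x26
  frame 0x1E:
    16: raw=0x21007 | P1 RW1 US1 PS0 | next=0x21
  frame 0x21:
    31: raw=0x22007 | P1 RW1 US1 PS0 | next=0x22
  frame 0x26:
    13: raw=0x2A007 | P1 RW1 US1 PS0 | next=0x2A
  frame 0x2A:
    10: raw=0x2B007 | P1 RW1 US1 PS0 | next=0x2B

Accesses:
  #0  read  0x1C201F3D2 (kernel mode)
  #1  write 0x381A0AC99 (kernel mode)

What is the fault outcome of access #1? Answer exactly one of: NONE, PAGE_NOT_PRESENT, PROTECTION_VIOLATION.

Trace:
#0 VA=0x1C201F3D2 (r,kernel):
  L0 @0x1C[7] → 0x1E007  P=1,RW=1,US=1,PS=0
  L1 @0x1E[16] → 0x21007  P=1,RW=1,US=1,PS=0
  L2 @0x21[31] → 0x22007  P=1,RW=1,US=1,PS=0
  ⇒ phys 0x223D2  [3 reads]
#1 VA=0x381A0AC99 (w,kernel):
  L0 @0x1C[14] → 0x26007  P=1,RW=1,US=1,PS=0
  L1 @0x26[13] → 0x2A007  P=1,RW=1,US=1,PS=0
  L2 @0x2A[10] → 0x2B007  P=1,RW=1,US=1,PS=0
  ⇒ phys 0x2BC99  [3 reads]

Access #1 fault: NONE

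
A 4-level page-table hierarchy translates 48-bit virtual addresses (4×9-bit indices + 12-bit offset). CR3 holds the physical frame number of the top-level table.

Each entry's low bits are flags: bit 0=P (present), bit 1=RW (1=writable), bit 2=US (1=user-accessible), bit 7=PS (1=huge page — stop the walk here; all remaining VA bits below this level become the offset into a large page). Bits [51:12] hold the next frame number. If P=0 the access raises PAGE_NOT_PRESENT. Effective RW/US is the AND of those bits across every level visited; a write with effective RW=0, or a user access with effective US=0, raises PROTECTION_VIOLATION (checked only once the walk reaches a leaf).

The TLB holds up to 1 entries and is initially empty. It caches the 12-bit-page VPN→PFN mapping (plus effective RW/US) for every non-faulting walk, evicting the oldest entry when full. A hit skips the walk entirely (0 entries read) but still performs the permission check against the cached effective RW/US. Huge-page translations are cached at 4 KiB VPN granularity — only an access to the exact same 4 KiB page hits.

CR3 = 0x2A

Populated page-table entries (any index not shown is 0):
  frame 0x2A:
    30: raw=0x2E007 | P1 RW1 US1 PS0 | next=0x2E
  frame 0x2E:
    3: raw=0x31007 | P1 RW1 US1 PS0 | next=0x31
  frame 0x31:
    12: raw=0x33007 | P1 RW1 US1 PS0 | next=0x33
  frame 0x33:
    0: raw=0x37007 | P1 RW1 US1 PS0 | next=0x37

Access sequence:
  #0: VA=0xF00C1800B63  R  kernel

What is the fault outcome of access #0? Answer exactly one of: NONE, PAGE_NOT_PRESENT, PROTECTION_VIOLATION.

Per-access translation:
#0 VA=0xF00C1800B63 (r,kernel):
  L0 @0x2A[30] → 0x2E007  P=1,RW=1,US=1,PS=0
  L1 @0x2E[3] → 0x31007  P=1,RW=1,US=1,PS=0
  L2 @0x31[12] → 0x33007  P=1,RW=1,US=1,PS=0
  L3 @0x33[0] → 0x37007  P=1,RW=1,US=1,PS=0
  ✓ 0x37B63  — 4 lookups

Access #0 fault: NONE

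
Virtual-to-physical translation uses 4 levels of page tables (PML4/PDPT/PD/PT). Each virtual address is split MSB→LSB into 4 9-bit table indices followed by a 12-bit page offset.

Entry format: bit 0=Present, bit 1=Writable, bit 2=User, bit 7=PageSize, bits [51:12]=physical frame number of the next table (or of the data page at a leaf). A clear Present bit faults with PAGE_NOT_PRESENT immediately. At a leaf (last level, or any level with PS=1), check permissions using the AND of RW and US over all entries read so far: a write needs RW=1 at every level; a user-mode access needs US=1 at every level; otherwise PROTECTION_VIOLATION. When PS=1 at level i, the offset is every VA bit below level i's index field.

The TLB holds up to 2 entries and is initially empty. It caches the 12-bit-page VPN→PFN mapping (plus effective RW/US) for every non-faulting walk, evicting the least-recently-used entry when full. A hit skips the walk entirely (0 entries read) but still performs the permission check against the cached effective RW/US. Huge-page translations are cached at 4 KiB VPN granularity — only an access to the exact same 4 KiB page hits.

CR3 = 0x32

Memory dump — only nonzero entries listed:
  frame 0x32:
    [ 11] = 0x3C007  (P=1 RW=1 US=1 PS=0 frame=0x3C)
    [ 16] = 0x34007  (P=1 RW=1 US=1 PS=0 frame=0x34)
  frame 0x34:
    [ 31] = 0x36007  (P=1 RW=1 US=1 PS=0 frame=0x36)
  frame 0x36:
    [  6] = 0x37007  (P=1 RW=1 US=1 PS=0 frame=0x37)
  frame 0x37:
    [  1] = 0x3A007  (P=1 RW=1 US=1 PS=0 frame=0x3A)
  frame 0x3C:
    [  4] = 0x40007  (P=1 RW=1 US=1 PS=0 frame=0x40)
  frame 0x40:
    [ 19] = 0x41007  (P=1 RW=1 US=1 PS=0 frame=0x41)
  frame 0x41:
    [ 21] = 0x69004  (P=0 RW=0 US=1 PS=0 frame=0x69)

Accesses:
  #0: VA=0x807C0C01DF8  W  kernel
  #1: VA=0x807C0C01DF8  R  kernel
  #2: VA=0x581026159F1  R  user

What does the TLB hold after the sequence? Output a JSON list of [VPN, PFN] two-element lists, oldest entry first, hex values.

Trace:
#0 VA=0x807C0C01DF8 (w,kernel):
  L0: frame=0x32 idx=16 entry=0x34007 [P=1 RW=1 US=1 PS=0]
  L1: frame=0x34 idx=31 entry=0x36007 [P=1 RW=1 US=1 PS=0]
  L2: frame=0x36 idx=6 entry=0x37007 [P=1 RW=1 US=1 PS=0]
  L3: frame=0x37 idx=1 entry=0x3A007 [P=1 RW=1 US=1 PS=0]
  ✓ 0x3ADF8  — 4 lookups
#1 VA=0x807C0C01DF8 (r,kernel):
  TLB hit vpn=0x807C0C01 → PA=0x3ADF8
#2 VA=0x581026159F1 (r,user):
  L0: frame=0x32 idx=11 entry=0x3C007 [P=1 RW=1 US=1 PS=0]
  L1: frame=0x3C idx=4 entry=0x40007 [P=1 RW=1 US=1 PS=0]
  L2: frame=0x40 idx=19 entry=0x41007 [P=1 RW=1 US=1 PS=0]
  L3: frame=0x41 idx=21 entry=0x69004 [P=0 RW=0 US=1 PS=0]
  ✗ PAGE_NOT_PRESENT  [4 reads]

TLB: [["0x807C0C01", "0x3A"]]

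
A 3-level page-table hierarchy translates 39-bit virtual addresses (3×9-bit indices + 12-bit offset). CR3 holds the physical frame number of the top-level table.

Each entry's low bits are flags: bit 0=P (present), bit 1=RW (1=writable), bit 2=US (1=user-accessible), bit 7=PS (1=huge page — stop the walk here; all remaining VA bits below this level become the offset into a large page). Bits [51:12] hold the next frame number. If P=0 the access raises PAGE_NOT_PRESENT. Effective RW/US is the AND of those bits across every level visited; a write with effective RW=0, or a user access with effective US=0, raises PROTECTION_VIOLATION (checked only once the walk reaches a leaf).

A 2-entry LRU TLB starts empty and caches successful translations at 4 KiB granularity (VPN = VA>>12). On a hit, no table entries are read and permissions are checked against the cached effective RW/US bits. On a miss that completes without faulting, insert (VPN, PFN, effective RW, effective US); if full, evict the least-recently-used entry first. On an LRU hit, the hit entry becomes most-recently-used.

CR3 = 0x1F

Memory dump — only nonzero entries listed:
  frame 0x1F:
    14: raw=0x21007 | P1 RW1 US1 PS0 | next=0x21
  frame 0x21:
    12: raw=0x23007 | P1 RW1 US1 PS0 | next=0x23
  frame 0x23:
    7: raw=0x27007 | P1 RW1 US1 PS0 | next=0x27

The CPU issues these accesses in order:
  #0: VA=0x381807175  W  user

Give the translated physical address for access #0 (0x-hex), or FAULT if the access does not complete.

Trace:
#0 VA=0x381807175 (w,user):
  lvl0: tbl 0x1F, slot 14 ⇒ 0x21007 (P1/RW1/US1/PS0)
  lvl1: tbl 0x21, slot 12 ⇒ 0x23007 (P1/RW1/US1/PS0)
  lvl2: tbl 0x23, slot 7 ⇒ 0x27007 (P1/RW1/US1/PS0)
  ⇒ phys 0x27175  [3 reads]

Access #0 PA: 0x27175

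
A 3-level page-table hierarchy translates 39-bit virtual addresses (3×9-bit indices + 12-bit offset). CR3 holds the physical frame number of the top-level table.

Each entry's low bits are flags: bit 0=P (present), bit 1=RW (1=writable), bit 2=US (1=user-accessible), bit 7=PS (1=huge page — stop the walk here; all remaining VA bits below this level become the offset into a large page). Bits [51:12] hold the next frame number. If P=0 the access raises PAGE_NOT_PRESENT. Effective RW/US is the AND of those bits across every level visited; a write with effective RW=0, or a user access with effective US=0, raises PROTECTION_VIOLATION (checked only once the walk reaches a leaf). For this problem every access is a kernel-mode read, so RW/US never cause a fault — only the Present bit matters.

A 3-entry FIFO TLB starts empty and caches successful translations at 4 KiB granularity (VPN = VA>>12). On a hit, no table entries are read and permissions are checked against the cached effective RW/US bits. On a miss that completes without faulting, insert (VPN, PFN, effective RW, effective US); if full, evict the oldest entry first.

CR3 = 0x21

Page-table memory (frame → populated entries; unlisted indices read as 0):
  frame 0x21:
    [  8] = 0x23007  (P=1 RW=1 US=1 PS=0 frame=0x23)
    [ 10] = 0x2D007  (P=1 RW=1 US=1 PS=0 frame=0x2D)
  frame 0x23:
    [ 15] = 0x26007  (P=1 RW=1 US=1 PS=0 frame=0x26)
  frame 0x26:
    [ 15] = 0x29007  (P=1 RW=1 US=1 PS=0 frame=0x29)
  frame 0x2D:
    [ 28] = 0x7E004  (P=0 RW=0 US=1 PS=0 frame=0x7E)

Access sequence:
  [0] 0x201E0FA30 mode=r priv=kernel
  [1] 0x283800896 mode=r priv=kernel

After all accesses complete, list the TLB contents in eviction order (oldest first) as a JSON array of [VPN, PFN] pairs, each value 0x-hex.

Trace:
#0 VA=0x201E0FA30 (r,kernel):
  L0: frame=0x21 idx=8 entry=0x23007 [P=1 RW=1 US=1 PS=0]
  L1: frame=0x23 idx=15 entry=0x26007 [P=1 RW=1 US=1 PS=0]
  L2: frame=0x26 idx=15 entry=0x29007 [P=1 RW=1 US=1 PS=0]
  → PA=0x29A30  (3 entries read)
#1 VA=0x283800896 (r,kernel):
  L0: frame=0x21 idx=10 entry=0x2D007 [P=1 RW=1 US=1 PS=0]
  L1: frame=0x2D idx=28 entry=0x7E004 [P=0 RW=0 US=1 PS=0]
  ⇒ fault: PAGE_NOT_PRESENT  — 2 lookups

TLB: [["0x201E0F", "0x29"]]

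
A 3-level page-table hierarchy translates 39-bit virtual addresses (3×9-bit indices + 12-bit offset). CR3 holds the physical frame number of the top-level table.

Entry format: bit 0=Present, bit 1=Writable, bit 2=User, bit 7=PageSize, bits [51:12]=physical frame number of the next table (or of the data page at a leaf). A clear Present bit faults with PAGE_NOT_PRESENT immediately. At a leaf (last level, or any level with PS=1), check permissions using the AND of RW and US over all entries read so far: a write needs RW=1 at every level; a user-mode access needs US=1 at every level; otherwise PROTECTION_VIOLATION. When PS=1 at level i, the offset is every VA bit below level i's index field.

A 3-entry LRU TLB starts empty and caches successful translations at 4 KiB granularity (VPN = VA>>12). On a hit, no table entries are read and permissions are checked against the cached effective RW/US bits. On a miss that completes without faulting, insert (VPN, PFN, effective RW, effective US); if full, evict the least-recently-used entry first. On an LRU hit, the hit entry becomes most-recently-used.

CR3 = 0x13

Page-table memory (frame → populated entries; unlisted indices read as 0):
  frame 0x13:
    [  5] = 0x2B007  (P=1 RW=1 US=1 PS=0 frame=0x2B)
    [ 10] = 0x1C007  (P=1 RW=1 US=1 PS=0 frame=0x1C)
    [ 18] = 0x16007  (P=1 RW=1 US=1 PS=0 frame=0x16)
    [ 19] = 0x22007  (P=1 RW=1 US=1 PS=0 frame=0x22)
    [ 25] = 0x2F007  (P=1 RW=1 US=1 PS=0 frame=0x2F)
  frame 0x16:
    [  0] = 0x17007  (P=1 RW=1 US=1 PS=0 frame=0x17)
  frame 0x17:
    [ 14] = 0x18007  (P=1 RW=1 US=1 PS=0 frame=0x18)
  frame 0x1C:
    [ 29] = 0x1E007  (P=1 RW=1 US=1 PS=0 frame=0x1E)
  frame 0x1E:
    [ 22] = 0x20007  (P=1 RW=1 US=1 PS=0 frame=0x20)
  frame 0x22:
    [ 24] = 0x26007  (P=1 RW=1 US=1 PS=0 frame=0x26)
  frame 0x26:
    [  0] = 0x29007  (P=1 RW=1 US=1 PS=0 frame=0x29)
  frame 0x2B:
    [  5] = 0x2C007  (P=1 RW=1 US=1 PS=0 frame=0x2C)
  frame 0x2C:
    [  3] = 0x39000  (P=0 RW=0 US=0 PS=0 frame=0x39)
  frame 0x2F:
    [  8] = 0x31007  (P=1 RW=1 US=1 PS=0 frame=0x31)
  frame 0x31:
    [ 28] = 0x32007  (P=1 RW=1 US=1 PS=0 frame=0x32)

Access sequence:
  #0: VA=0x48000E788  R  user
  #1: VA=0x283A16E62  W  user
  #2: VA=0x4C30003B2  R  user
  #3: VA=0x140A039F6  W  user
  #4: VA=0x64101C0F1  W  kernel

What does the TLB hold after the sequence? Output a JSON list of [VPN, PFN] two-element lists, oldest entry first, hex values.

Per-access translation:
#0 VA=0x48000E788 (r,user):
  lvl0: tbl 0x13, slot 18 ⇒ 0x16007 (P1/RW1/US1/PS0)
  lvl1: tbl 0x16, slot 0 ⇒ 0x17007 (P1/RW1/US1/PS0)
  lvl2: tbl 0x17, slot 14 ⇒ 0x18007 (P1/RW1/US1/PS0)
  ⇒ phys 0x18788  [3 reads]
#1 VA=0x283A16E62 (w,user):
  lvl0: tbl 0x13, slot 10 ⇒ 0x1C007 (P1/RW1/US1/PS0)
  lvl1: tbl 0x1C, slot 29 ⇒ 0x1E007 (P1/RW1/US1/PS0)
  lvl2: tbl 0x1E, slot 22 ⇒ 0x20007 (P1/RW1/US1/PS0)
  ⇒ phys 0x20E62  [3 reads]
#2 VA=0x4C30003B2 (r,user):
  lvl0: tbl 0x13, slot 19 ⇒ 0x22007 (P1/RW1/US1/PS0)
  lvl1: tbl 0x22, slot 24 ⇒ 0x26007 (P1/RW1/US1/PS0)
  lvl2: tbl 0x26, slot 0 ⇒ 0x29007 (P1/RW1/US1/PS0)
  ⇒ phys 0x293B2  [3 reads]
#3 VA=0x140A039F6 (w,user):
  lvl0: tbl 0x13, slot 5 ⇒ 0x2B007 (P1/RW1/US1/PS0)
  lvl1: tbl 0x2B, slot 5 ⇒ 0x2C007 (P1/RW1/US1/PS0)
  lvl2: tbl 0x2C, slot 3 ⇒ 0x39000 (P0/RW0/US0/PS0)
  ⇒ fault: PAGE_NOT_PRESENT  — 3 lookups
#4 VA=0x64101C0F1 (w,kernel):
  lvl0: tbl 0x13, slot 25 ⇒ 0x2F007 (P1/RW1/US1/PS0)
  lvl1: tbl 0x2F, slot 8 ⇒ 0x31007 (P1/RW1/US1/PS0)
  lvl2: tbl 0x31, slot 28 ⇒ 0x32007 (P1/RW1/US1/PS0)
  ⇒ phys 0x320F1  [3 reads]

TLB: [["0x283A16", "0x20"], ["0x4C3000", "0x29"], ["0x64101C", "0x32"]]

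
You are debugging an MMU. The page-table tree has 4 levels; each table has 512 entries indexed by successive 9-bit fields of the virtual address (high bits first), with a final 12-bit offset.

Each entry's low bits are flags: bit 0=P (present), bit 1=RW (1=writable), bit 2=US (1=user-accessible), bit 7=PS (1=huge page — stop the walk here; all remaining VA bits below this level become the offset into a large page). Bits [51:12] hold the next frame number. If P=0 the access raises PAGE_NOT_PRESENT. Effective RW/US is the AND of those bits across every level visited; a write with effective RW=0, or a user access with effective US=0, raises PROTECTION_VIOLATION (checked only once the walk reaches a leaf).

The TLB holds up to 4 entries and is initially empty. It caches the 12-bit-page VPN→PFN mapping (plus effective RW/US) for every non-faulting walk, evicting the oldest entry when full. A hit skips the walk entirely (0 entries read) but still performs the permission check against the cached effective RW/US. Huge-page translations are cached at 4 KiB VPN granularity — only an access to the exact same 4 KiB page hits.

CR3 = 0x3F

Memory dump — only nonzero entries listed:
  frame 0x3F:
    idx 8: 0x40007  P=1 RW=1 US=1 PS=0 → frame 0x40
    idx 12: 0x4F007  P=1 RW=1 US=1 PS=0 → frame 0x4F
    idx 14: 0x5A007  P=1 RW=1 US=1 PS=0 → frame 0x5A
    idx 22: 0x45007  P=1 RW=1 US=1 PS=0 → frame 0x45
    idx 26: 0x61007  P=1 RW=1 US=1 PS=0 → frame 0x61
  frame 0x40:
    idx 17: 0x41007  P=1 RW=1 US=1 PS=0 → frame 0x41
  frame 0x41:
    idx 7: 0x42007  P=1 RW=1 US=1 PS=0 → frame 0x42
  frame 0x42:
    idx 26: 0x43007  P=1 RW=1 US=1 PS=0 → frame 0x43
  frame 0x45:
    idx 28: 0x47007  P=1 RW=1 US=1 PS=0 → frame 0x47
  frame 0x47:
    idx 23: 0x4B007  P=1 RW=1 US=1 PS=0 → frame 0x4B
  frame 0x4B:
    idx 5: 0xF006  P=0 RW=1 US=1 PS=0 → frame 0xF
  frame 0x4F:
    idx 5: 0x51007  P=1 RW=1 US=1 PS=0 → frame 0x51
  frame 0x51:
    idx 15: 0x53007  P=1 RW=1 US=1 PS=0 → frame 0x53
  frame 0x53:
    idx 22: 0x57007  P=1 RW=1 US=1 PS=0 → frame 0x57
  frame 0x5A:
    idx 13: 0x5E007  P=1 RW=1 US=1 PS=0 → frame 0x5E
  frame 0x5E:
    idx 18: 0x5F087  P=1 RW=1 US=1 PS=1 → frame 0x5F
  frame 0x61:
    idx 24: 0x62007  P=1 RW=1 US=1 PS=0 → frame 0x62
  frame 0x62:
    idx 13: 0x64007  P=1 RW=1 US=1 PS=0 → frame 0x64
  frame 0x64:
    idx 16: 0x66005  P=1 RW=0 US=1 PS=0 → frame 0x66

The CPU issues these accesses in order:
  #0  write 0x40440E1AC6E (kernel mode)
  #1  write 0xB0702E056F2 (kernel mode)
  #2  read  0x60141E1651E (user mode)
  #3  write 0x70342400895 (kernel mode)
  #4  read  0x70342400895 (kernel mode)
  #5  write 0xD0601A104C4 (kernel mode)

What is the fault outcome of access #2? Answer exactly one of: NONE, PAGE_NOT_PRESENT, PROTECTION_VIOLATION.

Per-access translation:
#0 VA=0x40440E1AC6E (w,kernel):
  L0: frame=0x3F idx=8 entry=0x40007 [P=1 RW=1 US=1 PS=0]
  L1: frame=0x40 idx=17 entry=0x41007 [P=1 RW=1 US=1 PS=0]
  L2: frame=0x41 idx=7 entry=0x42007 [P=1 RW=1 US=1 PS=0]
  L3: frame=0x42 idx=26 entry=0x43007 [P=1 RW=1 US=1 PS=0]
  ✓ 0x43C6E  — 4 lookups
#1 VA=0xB0702E056F2 (w,kernel):
  L0: frame=0x3F idx=22 entry=0x45007 [P=1 RW=1 US=1 PS=0]
  L1: frame=0x45 idx=28 entry=0x47007 [P=1 RW=1 US=1 PS=0]
  L2: frame=0x47 idx=23 entry=0x4B007 [P=1 RW=1 US=1 PS=0]
  L3: frame=0x4B idx=5 entry=0xF006 [P=0 RW=1 US=1 PS=0]
  → PAGE_NOT_PRESENT  (4 entries read)
#2 VA=0x60141E1651E (r,user):
  L0: frame=0x3F idx=12 entry=0x4F007 [P=1 RW=1 US=1 PS=0]
  L1: frame=0x4F idx=5 entry=0x51007 [P=1 RW=1 US=1 PS=0]
  L2: frame=0x51 idx=15 entry=0x53007 [P=1 RW=1 US=1 PS=0]
  L3: frame=0x53 idx=22 entry=0x57007 [P=1 RW=1 US=1 PS=0]
  ✓ 0x5751E  — 4 lookups
#3 VA=0x70342400895 (w,kernel):
  L0: frame=0x3F idx=14 entry=0x5A007 [P=1 RW=1 US=1 PS=0]
  L1: frame=0x5A idx=13 entry=0x5E007 [P=1 RW=1 US=1 PS=0]
  L2: frame=0x5E idx=18 entry=0x5F087 [P=1 RW=1 US=1 PS=1]
  ✓ 0x5F895 (huge @L2)  — 3 lookups
#4 VA=0x70342400895 (r,kernel):
  TLB hit vpn=0x70342400 → PA=0x5F895
#5 VA=0xD0601A104C4 (w,kernel):
  L0: frame=0x3F idx=26 entry=0x61007 [P=1 RW=1 US=1 PS=0]
  L1: frame=0x61 idx=24 entry=0x62007 [P=1 RW=1 US=1 PS=0]
  L2: frame=0x62 idx=13 entry=0x64007 [P=1 RW=1 US=1 PS=0]
  L3: frame=0x64 idx=16 entry=0x66005 [P=1 RW=0 US=1 PS=0]
  → PROTECTION_VIOLATION  (4 entries read)

Access #2 fault: NONE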